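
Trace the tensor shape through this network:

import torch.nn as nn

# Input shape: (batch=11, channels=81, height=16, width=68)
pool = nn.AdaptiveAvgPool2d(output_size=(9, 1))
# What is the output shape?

Input shape: (11, 81, 16, 68)
Output shape: (11, 81, 9, 1)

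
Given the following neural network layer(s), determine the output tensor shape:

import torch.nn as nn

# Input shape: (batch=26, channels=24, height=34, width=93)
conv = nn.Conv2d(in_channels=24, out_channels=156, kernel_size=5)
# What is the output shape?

Input shape: (26, 24, 34, 93)
Output shape: (26, 156, 30, 89)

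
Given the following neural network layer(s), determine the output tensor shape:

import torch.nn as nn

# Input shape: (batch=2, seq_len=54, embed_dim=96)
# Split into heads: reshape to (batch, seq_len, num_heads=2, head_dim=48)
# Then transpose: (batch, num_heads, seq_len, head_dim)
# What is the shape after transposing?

Input shape: (2, 54, 96)
  -> after reshape: (2, 54, 2, 48)
Output shape: (2, 2, 54, 48)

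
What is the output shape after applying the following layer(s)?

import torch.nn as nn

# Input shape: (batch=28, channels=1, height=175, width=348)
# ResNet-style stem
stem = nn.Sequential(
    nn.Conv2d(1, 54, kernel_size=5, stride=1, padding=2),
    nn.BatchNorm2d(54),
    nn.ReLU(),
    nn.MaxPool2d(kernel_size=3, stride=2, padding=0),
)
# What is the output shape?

Input shape: (28, 1, 175, 348)
  -> after Conv2d 5x5 stride=1: (28, 54, 175, 348)
Output shape: (28, 54, 87, 173)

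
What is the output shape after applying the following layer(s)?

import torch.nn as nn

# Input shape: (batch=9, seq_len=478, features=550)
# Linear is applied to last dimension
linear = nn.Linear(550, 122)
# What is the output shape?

Input shape: (9, 478, 550)
Output shape: (9, 478, 122)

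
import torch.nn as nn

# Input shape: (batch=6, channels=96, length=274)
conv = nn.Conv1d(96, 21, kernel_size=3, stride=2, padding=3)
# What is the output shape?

Input shape: (6, 96, 274)
Output shape: (6, 21, 139)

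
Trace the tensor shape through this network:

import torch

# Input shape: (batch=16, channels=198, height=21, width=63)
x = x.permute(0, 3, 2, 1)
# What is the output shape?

Input shape: (16, 198, 21, 63)
Output shape: (16, 63, 21, 198)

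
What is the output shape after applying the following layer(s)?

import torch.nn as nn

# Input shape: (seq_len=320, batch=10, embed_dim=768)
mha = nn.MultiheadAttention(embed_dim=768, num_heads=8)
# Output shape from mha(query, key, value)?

Input shape: (320, 10, 768)
Output shape: (320, 10, 768)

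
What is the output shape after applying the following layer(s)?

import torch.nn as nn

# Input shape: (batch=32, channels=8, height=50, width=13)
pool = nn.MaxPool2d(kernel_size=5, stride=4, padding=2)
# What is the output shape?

Input shape: (32, 8, 50, 13)
Output shape: (32, 8, 13, 4)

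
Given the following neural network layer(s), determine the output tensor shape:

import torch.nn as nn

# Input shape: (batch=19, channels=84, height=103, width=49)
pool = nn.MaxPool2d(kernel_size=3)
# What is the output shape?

Input shape: (19, 84, 103, 49)
Output shape: (19, 84, 34, 16)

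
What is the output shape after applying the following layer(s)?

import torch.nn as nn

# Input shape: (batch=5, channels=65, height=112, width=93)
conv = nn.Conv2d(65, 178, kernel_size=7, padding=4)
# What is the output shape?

Input shape: (5, 65, 112, 93)
Output shape: (5, 178, 114, 95)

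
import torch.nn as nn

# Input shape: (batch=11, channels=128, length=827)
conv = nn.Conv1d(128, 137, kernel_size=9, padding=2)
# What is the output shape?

Input shape: (11, 128, 827)
Output shape: (11, 137, 823)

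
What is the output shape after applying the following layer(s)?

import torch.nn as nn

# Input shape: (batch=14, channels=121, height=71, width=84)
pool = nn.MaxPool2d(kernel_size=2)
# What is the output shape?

Input shape: (14, 121, 71, 84)
Output shape: (14, 121, 35, 42)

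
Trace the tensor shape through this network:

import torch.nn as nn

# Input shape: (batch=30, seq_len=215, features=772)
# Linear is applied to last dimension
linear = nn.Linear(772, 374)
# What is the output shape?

Input shape: (30, 215, 772)
Output shape: (30, 215, 374)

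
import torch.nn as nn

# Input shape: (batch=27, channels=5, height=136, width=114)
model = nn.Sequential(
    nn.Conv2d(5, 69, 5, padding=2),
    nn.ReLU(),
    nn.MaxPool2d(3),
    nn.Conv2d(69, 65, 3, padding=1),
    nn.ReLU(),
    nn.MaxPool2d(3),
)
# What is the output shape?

Input shape: (27, 5, 136, 114)
  -> after first Conv2d: (27, 69, 136, 114)
  -> after first MaxPool2d: (27, 69, 45, 38)
  -> after second Conv2d: (27, 65, 45, 38)
Output shape: (27, 65, 15, 12)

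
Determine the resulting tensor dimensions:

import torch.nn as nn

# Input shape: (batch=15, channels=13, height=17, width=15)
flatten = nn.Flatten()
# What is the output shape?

Input shape: (15, 13, 17, 15)
Output shape: (15, 3315)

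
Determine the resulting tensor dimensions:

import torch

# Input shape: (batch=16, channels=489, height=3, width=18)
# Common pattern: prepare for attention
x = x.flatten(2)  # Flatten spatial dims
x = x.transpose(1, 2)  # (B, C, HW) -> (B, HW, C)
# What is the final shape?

Input shape: (16, 489, 3, 18)
  -> after flatten(2): (16, 489, 54)
Output shape: (16, 54, 489)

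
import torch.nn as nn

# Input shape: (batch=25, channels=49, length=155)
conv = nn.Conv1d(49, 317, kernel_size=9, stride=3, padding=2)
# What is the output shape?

Input shape: (25, 49, 155)
Output shape: (25, 317, 51)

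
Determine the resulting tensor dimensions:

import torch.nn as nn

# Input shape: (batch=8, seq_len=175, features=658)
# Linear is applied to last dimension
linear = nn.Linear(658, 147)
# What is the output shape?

Input shape: (8, 175, 658)
Output shape: (8, 175, 147)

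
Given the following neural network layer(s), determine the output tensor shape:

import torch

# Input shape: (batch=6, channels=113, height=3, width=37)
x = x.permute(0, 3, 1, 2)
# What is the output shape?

Input shape: (6, 113, 3, 37)
Output shape: (6, 37, 113, 3)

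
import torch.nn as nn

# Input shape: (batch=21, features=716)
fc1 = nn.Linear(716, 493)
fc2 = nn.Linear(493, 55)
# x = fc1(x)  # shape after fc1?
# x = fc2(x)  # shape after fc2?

Input shape: (21, 716)
  -> after fc1: (21, 493)
Output shape: (21, 55)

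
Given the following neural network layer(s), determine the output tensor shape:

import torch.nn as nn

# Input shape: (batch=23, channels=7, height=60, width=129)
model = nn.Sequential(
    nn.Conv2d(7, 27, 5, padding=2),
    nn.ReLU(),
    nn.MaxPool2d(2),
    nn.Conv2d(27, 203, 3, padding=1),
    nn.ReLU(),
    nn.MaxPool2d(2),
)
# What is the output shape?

Input shape: (23, 7, 60, 129)
  -> after first Conv2d: (23, 27, 60, 129)
  -> after first MaxPool2d: (23, 27, 30, 64)
  -> after second Conv2d: (23, 203, 30, 64)
Output shape: (23, 203, 15, 32)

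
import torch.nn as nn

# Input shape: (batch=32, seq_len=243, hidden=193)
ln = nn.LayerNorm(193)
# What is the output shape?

Input shape: (32, 243, 193)
Output shape: (32, 243, 193)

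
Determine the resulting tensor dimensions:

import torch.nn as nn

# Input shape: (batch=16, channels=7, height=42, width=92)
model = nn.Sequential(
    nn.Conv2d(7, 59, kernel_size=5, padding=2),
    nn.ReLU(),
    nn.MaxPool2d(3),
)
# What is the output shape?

Input shape: (16, 7, 42, 92)
  -> after Conv2d: (16, 59, 42, 92)
  -> after ReLU: (16, 59, 42, 92)
Output shape: (16, 59, 14, 30)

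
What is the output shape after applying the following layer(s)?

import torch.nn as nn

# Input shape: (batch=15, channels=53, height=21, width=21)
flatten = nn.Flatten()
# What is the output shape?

Input shape: (15, 53, 21, 21)
Output shape: (15, 23373)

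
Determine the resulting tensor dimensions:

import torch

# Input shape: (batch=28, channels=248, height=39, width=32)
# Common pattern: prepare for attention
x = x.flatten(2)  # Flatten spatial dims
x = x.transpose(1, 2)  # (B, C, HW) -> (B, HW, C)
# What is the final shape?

Input shape: (28, 248, 39, 32)
  -> after flatten(2): (28, 248, 1248)
Output shape: (28, 1248, 248)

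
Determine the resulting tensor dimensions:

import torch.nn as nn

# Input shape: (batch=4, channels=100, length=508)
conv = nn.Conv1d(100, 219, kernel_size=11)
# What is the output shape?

Input shape: (4, 100, 508)
Output shape: (4, 219, 498)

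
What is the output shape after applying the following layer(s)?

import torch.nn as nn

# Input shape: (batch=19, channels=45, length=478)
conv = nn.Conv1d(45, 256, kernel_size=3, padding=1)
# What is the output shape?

Input shape: (19, 45, 478)
Output shape: (19, 256, 478)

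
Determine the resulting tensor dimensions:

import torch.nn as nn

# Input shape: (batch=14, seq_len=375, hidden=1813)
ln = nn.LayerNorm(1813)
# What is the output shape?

Input shape: (14, 375, 1813)
Output shape: (14, 375, 1813)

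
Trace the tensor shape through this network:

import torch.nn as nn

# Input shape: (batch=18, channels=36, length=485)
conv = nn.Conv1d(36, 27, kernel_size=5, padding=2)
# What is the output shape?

Input shape: (18, 36, 485)
Output shape: (18, 27, 485)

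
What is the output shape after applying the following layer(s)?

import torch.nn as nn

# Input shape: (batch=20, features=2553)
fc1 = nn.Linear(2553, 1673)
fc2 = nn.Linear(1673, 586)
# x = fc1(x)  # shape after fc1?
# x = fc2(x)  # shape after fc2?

Input shape: (20, 2553)
  -> after fc1: (20, 1673)
Output shape: (20, 586)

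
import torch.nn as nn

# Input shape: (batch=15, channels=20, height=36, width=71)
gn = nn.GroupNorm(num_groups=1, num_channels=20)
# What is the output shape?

Input shape: (15, 20, 36, 71)
Output shape: (15, 20, 36, 71)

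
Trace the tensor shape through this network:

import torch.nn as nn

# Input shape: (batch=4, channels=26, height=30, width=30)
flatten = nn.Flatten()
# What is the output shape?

Input shape: (4, 26, 30, 30)
Output shape: (4, 23400)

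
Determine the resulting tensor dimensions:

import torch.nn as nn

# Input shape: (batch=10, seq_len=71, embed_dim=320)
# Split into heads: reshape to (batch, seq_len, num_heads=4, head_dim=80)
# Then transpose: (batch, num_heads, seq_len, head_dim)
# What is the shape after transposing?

Input shape: (10, 71, 320)
  -> after reshape: (10, 71, 4, 80)
Output shape: (10, 4, 71, 80)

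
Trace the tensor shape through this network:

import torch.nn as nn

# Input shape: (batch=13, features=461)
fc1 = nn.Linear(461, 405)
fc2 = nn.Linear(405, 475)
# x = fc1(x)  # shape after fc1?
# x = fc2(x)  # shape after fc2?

Input shape: (13, 461)
  -> after fc1: (13, 405)
Output shape: (13, 475)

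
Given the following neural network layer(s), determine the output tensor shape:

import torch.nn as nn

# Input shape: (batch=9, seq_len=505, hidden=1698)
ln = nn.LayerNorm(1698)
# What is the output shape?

Input shape: (9, 505, 1698)
Output shape: (9, 505, 1698)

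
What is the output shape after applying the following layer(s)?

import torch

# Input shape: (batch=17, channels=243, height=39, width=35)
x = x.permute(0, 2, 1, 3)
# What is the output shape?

Input shape: (17, 243, 39, 35)
Output shape: (17, 39, 243, 35)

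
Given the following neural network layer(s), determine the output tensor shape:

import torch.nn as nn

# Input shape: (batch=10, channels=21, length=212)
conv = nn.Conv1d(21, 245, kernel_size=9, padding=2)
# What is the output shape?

Input shape: (10, 21, 212)
Output shape: (10, 245, 208)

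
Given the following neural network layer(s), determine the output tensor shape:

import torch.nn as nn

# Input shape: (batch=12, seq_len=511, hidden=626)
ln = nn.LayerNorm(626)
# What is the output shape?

Input shape: (12, 511, 626)
Output shape: (12, 511, 626)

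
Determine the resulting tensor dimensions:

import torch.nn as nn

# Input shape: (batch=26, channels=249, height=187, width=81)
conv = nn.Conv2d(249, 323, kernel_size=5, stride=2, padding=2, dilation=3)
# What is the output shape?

Input shape: (26, 249, 187, 81)
Output shape: (26, 323, 90, 37)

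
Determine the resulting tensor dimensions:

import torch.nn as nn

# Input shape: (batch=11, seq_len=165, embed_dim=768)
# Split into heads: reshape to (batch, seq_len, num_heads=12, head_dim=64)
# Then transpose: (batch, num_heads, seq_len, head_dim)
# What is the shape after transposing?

Input shape: (11, 165, 768)
  -> after reshape: (11, 165, 12, 64)
Output shape: (11, 12, 165, 64)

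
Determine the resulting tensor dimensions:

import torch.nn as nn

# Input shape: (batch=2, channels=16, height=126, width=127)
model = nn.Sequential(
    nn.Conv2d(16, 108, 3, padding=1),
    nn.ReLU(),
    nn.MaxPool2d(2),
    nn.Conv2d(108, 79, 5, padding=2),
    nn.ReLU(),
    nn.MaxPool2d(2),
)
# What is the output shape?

Input shape: (2, 16, 126, 127)
  -> after first Conv2d: (2, 108, 126, 127)
  -> after first MaxPool2d: (2, 108, 63, 63)
  -> after second Conv2d: (2, 79, 63, 63)
Output shape: (2, 79, 31, 31)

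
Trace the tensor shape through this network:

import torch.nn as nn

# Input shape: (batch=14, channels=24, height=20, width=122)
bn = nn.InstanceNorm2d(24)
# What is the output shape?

Input shape: (14, 24, 20, 122)
Output shape: (14, 24, 20, 122)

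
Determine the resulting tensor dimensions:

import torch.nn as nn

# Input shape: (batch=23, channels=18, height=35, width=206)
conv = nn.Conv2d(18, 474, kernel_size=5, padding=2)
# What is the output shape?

Input shape: (23, 18, 35, 206)
Output shape: (23, 474, 35, 206)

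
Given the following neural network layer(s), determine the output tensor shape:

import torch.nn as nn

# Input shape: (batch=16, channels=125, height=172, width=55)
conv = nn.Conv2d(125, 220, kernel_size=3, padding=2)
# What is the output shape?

Input shape: (16, 125, 172, 55)
Output shape: (16, 220, 174, 57)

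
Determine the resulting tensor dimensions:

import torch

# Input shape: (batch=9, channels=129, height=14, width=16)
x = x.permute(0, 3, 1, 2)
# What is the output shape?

Input shape: (9, 129, 14, 16)
Output shape: (9, 16, 129, 14)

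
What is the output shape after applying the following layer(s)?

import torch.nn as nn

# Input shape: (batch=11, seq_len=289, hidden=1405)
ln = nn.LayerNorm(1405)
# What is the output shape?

Input shape: (11, 289, 1405)
Output shape: (11, 289, 1405)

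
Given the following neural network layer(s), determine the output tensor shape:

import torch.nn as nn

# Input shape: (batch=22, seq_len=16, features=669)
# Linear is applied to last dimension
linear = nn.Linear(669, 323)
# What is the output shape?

Input shape: (22, 16, 669)
Output shape: (22, 16, 323)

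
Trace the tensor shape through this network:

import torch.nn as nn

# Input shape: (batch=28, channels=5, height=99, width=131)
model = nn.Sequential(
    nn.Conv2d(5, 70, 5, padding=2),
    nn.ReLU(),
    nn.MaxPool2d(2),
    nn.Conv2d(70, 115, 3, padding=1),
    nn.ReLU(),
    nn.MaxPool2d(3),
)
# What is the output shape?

Input shape: (28, 5, 99, 131)
  -> after first Conv2d: (28, 70, 99, 131)
  -> after first MaxPool2d: (28, 70, 49, 65)
  -> after second Conv2d: (28, 115, 49, 65)
Output shape: (28, 115, 16, 21)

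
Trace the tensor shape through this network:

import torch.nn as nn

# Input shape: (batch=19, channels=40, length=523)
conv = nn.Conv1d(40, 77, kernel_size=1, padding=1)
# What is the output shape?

Input shape: (19, 40, 523)
Output shape: (19, 77, 525)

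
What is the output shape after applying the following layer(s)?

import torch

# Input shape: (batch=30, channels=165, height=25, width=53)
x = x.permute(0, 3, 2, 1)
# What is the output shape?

Input shape: (30, 165, 25, 53)
Output shape: (30, 53, 25, 165)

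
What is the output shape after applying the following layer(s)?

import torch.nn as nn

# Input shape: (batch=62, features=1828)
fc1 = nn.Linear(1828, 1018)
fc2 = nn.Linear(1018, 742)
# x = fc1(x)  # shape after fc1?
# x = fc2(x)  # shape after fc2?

Input shape: (62, 1828)
  -> after fc1: (62, 1018)
Output shape: (62, 742)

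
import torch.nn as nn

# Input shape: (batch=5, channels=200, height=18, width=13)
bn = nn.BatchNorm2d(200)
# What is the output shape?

Input shape: (5, 200, 18, 13)
Output shape: (5, 200, 18, 13)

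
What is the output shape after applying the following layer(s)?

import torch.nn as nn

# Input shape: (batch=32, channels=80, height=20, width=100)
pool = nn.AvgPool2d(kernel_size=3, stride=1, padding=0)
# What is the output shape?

Input shape: (32, 80, 20, 100)
Output shape: (32, 80, 18, 98)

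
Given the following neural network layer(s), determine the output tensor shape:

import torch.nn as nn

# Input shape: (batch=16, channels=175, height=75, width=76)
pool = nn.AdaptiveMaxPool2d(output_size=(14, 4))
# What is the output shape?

Input shape: (16, 175, 75, 76)
Output shape: (16, 175, 14, 4)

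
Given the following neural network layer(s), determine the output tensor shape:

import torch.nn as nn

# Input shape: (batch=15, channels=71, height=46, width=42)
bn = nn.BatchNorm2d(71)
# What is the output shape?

Input shape: (15, 71, 46, 42)
Output shape: (15, 71, 46, 42)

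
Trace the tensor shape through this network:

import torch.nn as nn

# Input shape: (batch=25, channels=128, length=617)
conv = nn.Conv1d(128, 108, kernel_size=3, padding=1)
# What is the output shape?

Input shape: (25, 128, 617)
Output shape: (25, 108, 617)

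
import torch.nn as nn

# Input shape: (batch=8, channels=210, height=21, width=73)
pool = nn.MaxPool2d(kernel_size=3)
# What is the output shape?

Input shape: (8, 210, 21, 73)
Output shape: (8, 210, 7, 24)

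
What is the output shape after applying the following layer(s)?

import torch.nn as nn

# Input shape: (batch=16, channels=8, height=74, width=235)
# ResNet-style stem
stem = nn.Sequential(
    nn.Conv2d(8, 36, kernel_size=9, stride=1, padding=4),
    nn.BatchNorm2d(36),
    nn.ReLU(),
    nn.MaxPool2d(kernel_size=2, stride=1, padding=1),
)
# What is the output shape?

Input shape: (16, 8, 74, 235)
  -> after Conv2d 9x9 stride=1: (16, 36, 74, 235)
Output shape: (16, 36, 75, 236)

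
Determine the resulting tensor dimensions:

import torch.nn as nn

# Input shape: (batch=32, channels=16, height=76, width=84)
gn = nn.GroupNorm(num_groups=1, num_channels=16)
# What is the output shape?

Input shape: (32, 16, 76, 84)
Output shape: (32, 16, 76, 84)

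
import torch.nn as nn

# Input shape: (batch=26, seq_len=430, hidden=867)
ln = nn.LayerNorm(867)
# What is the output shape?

Input shape: (26, 430, 867)
Output shape: (26, 430, 867)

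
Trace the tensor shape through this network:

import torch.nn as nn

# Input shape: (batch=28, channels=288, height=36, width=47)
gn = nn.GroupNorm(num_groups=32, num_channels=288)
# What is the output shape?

Input shape: (28, 288, 36, 47)
Output shape: (28, 288, 36, 47)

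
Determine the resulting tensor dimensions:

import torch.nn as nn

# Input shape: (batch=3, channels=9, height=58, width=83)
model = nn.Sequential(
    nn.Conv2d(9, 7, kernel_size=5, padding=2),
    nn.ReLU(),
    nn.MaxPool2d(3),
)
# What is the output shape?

Input shape: (3, 9, 58, 83)
  -> after Conv2d: (3, 7, 58, 83)
  -> after ReLU: (3, 7, 58, 83)
Output shape: (3, 7, 19, 27)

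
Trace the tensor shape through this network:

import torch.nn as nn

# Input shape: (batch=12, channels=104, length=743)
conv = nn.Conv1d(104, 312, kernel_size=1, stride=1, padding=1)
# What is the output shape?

Input shape: (12, 104, 743)
Output shape: (12, 312, 745)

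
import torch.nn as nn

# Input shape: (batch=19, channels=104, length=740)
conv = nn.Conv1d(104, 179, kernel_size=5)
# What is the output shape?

Input shape: (19, 104, 740)
Output shape: (19, 179, 736)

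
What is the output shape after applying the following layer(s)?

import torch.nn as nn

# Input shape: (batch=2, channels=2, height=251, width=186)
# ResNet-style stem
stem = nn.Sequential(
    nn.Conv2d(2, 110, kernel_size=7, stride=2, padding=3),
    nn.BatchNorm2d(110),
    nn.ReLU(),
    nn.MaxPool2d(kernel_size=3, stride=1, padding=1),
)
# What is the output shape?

Input shape: (2, 2, 251, 186)
  -> after Conv2d 7x7 stride=2: (2, 110, 126, 93)
Output shape: (2, 110, 126, 93)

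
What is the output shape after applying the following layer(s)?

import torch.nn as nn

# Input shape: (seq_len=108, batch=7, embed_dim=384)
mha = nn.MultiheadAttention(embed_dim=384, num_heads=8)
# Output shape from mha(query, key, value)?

Input shape: (108, 7, 384)
Output shape: (108, 7, 384)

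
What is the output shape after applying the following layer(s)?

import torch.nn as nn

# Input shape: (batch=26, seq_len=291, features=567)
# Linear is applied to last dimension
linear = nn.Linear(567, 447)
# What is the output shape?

Input shape: (26, 291, 567)
Output shape: (26, 291, 447)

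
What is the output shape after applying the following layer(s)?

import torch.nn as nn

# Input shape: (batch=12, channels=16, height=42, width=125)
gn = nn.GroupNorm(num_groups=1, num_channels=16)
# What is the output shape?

Input shape: (12, 16, 42, 125)
Output shape: (12, 16, 42, 125)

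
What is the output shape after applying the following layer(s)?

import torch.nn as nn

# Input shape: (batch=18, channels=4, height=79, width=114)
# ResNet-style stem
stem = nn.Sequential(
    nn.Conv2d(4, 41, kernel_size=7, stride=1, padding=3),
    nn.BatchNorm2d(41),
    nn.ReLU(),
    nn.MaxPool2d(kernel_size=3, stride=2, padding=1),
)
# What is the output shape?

Input shape: (18, 4, 79, 114)
  -> after Conv2d 7x7 stride=1: (18, 41, 79, 114)
Output shape: (18, 41, 40, 57)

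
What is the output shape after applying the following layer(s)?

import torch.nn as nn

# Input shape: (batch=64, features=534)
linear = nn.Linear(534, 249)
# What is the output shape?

Input shape: (64, 534)
Output shape: (64, 249)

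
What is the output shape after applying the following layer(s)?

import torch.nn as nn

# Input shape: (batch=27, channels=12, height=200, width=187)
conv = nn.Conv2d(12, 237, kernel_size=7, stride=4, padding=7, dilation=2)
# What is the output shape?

Input shape: (27, 12, 200, 187)
Output shape: (27, 237, 51, 48)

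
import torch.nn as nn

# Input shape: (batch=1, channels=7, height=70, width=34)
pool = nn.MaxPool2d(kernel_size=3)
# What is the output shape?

Input shape: (1, 7, 70, 34)
Output shape: (1, 7, 23, 11)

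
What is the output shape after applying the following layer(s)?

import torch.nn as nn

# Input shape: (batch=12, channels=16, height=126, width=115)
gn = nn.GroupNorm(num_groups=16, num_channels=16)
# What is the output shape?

Input shape: (12, 16, 126, 115)
Output shape: (12, 16, 126, 115)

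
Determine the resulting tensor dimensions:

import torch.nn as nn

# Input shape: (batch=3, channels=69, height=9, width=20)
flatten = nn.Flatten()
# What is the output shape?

Input shape: (3, 69, 9, 20)
Output shape: (3, 12420)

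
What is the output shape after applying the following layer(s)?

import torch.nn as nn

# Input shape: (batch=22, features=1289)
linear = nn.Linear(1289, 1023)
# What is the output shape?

Input shape: (22, 1289)
Output shape: (22, 1023)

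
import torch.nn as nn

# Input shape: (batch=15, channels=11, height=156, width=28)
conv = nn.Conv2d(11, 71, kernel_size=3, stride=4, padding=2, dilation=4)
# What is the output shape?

Input shape: (15, 11, 156, 28)
Output shape: (15, 71, 38, 6)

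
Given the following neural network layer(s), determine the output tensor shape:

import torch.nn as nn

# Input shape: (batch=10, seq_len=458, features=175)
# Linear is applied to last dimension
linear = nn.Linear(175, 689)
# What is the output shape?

Input shape: (10, 458, 175)
Output shape: (10, 458, 689)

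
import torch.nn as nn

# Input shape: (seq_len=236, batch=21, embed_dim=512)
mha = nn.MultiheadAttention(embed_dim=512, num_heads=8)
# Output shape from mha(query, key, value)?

Input shape: (236, 21, 512)
Output shape: (236, 21, 512)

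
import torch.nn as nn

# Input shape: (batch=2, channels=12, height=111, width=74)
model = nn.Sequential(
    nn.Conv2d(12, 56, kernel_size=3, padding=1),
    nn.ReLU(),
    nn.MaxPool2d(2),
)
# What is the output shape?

Input shape: (2, 12, 111, 74)
  -> after Conv2d: (2, 56, 111, 74)
  -> after ReLU: (2, 56, 111, 74)
Output shape: (2, 56, 55, 37)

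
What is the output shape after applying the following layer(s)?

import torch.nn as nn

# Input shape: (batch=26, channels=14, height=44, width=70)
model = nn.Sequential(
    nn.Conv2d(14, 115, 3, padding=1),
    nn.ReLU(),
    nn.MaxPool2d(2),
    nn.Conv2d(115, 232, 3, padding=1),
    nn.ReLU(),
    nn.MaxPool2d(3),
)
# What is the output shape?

Input shape: (26, 14, 44, 70)
  -> after first Conv2d: (26, 115, 44, 70)
  -> after first MaxPool2d: (26, 115, 22, 35)
  -> after second Conv2d: (26, 232, 22, 35)
Output shape: (26, 232, 7, 11)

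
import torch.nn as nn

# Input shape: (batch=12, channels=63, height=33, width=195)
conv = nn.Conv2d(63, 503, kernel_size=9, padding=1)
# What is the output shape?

Input shape: (12, 63, 33, 195)
Output shape: (12, 503, 27, 189)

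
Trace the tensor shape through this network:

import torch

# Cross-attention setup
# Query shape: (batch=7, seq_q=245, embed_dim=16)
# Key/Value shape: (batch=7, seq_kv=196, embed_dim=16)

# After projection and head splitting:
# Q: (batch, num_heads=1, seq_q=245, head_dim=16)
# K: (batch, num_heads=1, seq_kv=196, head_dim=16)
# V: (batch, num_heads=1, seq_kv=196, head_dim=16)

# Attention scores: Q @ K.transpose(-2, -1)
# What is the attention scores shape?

Input shape: (7, 245, 16)
Output shape: (7, 1, 245, 196)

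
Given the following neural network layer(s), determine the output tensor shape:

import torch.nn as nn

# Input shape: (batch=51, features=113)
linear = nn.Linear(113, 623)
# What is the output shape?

Input shape: (51, 113)
Output shape: (51, 623)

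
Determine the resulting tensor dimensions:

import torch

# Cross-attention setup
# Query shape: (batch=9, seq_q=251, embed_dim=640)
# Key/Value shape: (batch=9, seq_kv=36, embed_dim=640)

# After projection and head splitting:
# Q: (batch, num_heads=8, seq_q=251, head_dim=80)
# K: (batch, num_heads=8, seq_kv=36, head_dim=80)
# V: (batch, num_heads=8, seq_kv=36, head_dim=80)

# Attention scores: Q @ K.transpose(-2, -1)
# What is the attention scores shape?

Input shape: (9, 251, 640)
Output shape: (9, 8, 251, 36)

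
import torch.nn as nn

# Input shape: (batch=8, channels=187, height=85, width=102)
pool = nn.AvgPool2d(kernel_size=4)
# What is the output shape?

Input shape: (8, 187, 85, 102)
Output shape: (8, 187, 21, 25)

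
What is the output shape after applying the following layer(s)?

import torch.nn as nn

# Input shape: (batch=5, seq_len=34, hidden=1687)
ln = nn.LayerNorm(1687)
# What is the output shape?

Input shape: (5, 34, 1687)
Output shape: (5, 34, 1687)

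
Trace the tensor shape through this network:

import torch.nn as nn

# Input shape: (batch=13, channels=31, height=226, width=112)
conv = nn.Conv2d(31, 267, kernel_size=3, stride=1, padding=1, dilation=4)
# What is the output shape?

Input shape: (13, 31, 226, 112)
Output shape: (13, 267, 220, 106)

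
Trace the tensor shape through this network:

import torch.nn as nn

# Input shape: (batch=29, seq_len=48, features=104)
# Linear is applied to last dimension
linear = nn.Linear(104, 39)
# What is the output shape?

Input shape: (29, 48, 104)
Output shape: (29, 48, 39)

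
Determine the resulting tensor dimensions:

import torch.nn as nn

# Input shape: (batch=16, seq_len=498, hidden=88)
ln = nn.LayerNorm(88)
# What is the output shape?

Input shape: (16, 498, 88)
Output shape: (16, 498, 88)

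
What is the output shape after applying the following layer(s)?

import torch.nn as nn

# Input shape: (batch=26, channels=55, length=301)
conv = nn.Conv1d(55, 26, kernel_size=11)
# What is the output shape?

Input shape: (26, 55, 301)
Output shape: (26, 26, 291)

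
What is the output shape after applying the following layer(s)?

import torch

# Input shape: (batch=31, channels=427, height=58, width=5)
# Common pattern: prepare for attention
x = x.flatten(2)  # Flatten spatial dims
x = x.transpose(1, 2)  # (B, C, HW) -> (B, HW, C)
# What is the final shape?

Input shape: (31, 427, 58, 5)
  -> after flatten(2): (31, 427, 290)
Output shape: (31, 290, 427)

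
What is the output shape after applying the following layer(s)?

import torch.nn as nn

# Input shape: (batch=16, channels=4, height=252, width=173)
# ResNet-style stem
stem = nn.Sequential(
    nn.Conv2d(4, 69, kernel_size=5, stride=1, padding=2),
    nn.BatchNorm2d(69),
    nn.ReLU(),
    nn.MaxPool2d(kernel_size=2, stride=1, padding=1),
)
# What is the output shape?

Input shape: (16, 4, 252, 173)
  -> after Conv2d 5x5 stride=1: (16, 69, 252, 173)
Output shape: (16, 69, 253, 174)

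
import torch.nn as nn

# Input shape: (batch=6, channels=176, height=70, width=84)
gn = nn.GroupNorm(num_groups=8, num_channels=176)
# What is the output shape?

Input shape: (6, 176, 70, 84)
Output shape: (6, 176, 70, 84)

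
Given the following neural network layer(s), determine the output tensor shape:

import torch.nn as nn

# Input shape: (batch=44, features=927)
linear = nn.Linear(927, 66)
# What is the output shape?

Input shape: (44, 927)
Output shape: (44, 66)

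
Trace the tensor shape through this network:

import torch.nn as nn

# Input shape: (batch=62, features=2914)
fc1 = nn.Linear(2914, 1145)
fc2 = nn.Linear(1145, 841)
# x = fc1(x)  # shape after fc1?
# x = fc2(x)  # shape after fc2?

Input shape: (62, 2914)
  -> after fc1: (62, 1145)
Output shape: (62, 841)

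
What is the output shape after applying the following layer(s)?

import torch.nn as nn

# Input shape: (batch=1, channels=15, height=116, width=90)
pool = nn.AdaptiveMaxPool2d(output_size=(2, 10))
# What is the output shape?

Input shape: (1, 15, 116, 90)
Output shape: (1, 15, 2, 10)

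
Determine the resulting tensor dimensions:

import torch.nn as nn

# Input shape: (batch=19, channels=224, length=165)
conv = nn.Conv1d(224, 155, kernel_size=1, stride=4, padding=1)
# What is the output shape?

Input shape: (19, 224, 165)
Output shape: (19, 155, 42)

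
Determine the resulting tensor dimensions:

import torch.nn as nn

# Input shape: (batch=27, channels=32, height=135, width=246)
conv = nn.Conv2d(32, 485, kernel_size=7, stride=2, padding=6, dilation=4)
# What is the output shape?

Input shape: (27, 32, 135, 246)
Output shape: (27, 485, 62, 117)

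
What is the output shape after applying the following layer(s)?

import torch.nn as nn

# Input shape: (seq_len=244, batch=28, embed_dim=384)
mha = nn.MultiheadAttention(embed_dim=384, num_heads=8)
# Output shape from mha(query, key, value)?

Input shape: (244, 28, 384)
Output shape: (244, 28, 384)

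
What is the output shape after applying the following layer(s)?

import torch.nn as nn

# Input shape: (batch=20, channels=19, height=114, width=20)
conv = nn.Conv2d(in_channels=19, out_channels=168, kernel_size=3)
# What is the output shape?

Input shape: (20, 19, 114, 20)
Output shape: (20, 168, 112, 18)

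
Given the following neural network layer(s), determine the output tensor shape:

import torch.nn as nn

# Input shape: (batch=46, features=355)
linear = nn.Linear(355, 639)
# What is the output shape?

Input shape: (46, 355)
Output shape: (46, 639)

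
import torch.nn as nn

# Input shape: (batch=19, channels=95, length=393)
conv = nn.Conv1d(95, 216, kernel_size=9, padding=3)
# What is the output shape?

Input shape: (19, 95, 393)
Output shape: (19, 216, 391)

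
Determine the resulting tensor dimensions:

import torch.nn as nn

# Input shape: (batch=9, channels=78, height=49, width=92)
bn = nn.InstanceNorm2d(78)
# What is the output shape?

Input shape: (9, 78, 49, 92)
Output shape: (9, 78, 49, 92)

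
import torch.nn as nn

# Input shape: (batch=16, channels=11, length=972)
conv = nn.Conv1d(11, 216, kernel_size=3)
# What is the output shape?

Input shape: (16, 11, 972)
Output shape: (16, 216, 970)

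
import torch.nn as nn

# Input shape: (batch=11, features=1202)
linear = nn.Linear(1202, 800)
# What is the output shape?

Input shape: (11, 1202)
Output shape: (11, 800)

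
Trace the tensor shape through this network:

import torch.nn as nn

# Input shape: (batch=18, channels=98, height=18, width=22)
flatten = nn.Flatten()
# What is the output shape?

Input shape: (18, 98, 18, 22)
Output shape: (18, 38808)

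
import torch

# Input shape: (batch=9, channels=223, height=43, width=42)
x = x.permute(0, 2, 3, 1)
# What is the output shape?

Input shape: (9, 223, 43, 42)
Output shape: (9, 43, 42, 223)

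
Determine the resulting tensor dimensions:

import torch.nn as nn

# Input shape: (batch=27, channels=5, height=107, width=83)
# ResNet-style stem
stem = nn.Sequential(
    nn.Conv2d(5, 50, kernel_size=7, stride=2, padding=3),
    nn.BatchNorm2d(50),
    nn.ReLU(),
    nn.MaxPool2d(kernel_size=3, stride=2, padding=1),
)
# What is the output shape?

Input shape: (27, 5, 107, 83)
  -> after Conv2d 7x7 stride=2: (27, 50, 54, 42)
Output shape: (27, 50, 27, 21)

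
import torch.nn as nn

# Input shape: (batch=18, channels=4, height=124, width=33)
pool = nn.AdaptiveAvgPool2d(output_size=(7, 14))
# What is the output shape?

Input shape: (18, 4, 124, 33)
Output shape: (18, 4, 7, 14)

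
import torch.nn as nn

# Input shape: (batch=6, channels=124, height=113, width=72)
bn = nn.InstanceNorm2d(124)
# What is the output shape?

Input shape: (6, 124, 113, 72)
Output shape: (6, 124, 113, 72)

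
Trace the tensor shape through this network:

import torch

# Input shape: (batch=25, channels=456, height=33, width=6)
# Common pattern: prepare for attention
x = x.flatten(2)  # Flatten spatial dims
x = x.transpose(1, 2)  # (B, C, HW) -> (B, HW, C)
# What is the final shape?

Input shape: (25, 456, 33, 6)
  -> after flatten(2): (25, 456, 198)
Output shape: (25, 198, 456)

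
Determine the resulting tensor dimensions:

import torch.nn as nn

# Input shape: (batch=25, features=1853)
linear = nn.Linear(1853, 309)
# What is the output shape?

Input shape: (25, 1853)
Output shape: (25, 309)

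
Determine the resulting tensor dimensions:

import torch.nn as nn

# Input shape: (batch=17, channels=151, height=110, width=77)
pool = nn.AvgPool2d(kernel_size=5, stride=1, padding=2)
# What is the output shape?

Input shape: (17, 151, 110, 77)
Output shape: (17, 151, 110, 77)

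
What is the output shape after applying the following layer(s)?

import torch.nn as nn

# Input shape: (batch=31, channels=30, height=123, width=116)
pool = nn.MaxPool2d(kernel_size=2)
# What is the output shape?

Input shape: (31, 30, 123, 116)
Output shape: (31, 30, 61, 58)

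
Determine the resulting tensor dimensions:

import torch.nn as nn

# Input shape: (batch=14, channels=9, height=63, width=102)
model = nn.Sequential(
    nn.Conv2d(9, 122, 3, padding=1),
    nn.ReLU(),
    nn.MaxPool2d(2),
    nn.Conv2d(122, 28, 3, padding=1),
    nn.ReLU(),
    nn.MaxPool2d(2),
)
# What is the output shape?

Input shape: (14, 9, 63, 102)
  -> after first Conv2d: (14, 122, 63, 102)
  -> after first MaxPool2d: (14, 122, 31, 51)
  -> after second Conv2d: (14, 28, 31, 51)
Output shape: (14, 28, 15, 25)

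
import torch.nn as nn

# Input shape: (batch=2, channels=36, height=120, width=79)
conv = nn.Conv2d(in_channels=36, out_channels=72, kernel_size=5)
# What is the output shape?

Input shape: (2, 36, 120, 79)
Output shape: (2, 72, 116, 75)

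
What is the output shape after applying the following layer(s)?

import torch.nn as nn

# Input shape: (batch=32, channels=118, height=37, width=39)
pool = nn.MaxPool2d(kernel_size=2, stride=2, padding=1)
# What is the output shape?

Input shape: (32, 118, 37, 39)
Output shape: (32, 118, 19, 20)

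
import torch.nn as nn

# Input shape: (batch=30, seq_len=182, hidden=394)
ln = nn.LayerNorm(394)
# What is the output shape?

Input shape: (30, 182, 394)
Output shape: (30, 182, 394)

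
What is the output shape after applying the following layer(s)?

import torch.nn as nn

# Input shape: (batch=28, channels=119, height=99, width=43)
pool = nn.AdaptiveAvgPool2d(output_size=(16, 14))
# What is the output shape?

Input shape: (28, 119, 99, 43)
Output shape: (28, 119, 16, 14)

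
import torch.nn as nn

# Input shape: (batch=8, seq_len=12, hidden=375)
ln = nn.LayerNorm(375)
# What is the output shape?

Input shape: (8, 12, 375)
Output shape: (8, 12, 375)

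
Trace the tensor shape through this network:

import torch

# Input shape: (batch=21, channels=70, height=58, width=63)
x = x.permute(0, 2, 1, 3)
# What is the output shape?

Input shape: (21, 70, 58, 63)
Output shape: (21, 58, 70, 63)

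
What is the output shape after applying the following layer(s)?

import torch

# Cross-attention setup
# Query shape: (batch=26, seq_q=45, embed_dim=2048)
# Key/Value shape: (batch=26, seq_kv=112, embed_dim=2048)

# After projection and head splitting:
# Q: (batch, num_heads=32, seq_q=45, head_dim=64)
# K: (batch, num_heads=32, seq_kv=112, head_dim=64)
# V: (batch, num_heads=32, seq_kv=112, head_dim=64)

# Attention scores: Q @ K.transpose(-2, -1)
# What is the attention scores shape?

Input shape: (26, 45, 2048)
Output shape: (26, 32, 45, 112)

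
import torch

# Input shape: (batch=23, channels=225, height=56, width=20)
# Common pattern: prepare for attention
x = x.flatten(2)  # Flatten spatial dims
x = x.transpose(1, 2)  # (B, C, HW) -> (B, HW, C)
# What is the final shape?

Input shape: (23, 225, 56, 20)
  -> after flatten(2): (23, 225, 1120)
Output shape: (23, 1120, 225)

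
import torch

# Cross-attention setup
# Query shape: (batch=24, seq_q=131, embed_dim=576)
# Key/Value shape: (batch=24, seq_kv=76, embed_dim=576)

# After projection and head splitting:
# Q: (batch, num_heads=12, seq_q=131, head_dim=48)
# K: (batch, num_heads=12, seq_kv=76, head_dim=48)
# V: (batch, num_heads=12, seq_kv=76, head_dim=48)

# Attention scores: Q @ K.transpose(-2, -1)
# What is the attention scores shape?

Input shape: (24, 131, 576)
Output shape: (24, 12, 131, 76)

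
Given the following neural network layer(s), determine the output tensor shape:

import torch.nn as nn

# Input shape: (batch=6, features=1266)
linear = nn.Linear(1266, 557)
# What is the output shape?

Input shape: (6, 1266)
Output shape: (6, 557)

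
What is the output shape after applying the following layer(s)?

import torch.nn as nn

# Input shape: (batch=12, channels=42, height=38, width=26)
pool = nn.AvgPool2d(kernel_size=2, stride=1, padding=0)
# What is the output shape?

Input shape: (12, 42, 38, 26)
Output shape: (12, 42, 37, 25)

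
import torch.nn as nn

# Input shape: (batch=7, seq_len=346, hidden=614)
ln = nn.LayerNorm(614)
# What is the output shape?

Input shape: (7, 346, 614)
Output shape: (7, 346, 614)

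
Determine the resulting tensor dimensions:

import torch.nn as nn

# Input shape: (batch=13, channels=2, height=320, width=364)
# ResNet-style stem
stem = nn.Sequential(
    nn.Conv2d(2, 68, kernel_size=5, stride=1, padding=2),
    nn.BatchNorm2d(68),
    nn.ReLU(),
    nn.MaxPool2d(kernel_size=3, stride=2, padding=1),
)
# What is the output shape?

Input shape: (13, 2, 320, 364)
  -> after Conv2d 5x5 stride=1: (13, 68, 320, 364)
Output shape: (13, 68, 160, 182)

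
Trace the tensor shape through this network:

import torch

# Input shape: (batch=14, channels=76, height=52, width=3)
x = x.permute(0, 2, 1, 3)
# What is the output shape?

Input shape: (14, 76, 52, 3)
Output shape: (14, 52, 76, 3)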